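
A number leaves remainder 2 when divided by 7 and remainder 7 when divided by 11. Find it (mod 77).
M = 7 × 11 = 77. M₁ = 11, y₁ ≡ 2 (mod 7). M₂ = 7, y₂ ≡ 8 (mod 11). z = 2×11×2 + 7×7×8 ≡ 51 (mod 77)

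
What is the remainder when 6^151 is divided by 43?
Using Fermat: 6^{42} ≡ 1 (mod 43). 151 ≡ 25 (mod 42). So 6^{151} ≡ 6^{25} ≡ 6 (mod 43)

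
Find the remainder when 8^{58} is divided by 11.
By Fermat: 8^{10} ≡ 1 (mod 11). 58 = 5×10 + 8. So 8^{58} ≡ 8^{8} ≡ 5 (mod 11)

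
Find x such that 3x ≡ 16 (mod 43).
34

Since gcd(3, 43) = 1 divides 16, a solution exists.
Multiply both sides by the inverse of 3 mod 43:
  3^(-1) mod 43 = 29
  x ≡ 29 × 16 ≡ 464 ≡ 34 (mod 43)
Verification: 3 × 34 = 102 = 2 × 43 + 16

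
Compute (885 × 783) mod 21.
18

(885 × 783) = 692955
692955 mod 21 = 18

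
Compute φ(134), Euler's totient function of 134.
66

Prime factorization: 134 = 2 × 67
Using the formula φ(n) = n × Π(1 - 1/p) for each prime factor p:
φ(134) = 134 × (1 - 1/2) × (1 - 1/67)
φ(134) = 66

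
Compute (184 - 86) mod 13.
7

(184 - 86) = 98
98 mod 13 = 7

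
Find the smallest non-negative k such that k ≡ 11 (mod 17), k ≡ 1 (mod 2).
11

Using the Chinese Remainder Theorem:
M = product of moduli = 34
For equation 1: M_1 = 2, 2 ≡ 2 (mod 17), inverse of 2 mod 17 is 9 (check: 2 × 9 = 18 ≡ 1 (mod 17))
For equation 2: M_2 = 17, 17 ≡ 1 (mod 2), inverse of 17 mod 2 is 1 (check: 1 × 1 = 1 ≡ 1 (mod 2))
Combine: k ≡ Σ r_i×M_i×(M_i⁻¹ mod m_i) = 11×2×9 + 1×17×1 = 198 + 17 = 215
215 mod 34 = 11
k ≡ 11 (mod 34)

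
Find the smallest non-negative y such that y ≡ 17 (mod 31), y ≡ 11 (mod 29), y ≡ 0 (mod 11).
3520

Using the Chinese Remainder Theorem:
M = product of moduli = 9889
For equation 1: M_1 = 319, 319 ≡ 9 (mod 31), inverse of 319 mod 31 is 7 (check: 9 × 7 = 63 ≡ 1 (mod 31))
For equation 2: M_2 = 341, 341 ≡ 22 (mod 29), inverse of 341 mod 29 is 4 (check: 22 × 4 = 88 ≡ 1 (mod 29))
For equation 3: M_3 = 899, 899 ≡ 8 (mod 11), inverse of 899 mod 11 is 7 (check: 8 × 7 = 56 ≡ 1 (mod 11))
Combine: y ≡ Σ r_i×M_i×(M_i⁻¹ mod m_i) = 17×319×7 + 11×341×4 + 0×899×7 = 37961 + 15004 + 0 = 52965
52965 mod 9889 = 3520
y ≡ 3520 (mod 9889)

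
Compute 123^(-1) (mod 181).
123^(-1) ≡ 78 (mod 181). Verification: 123 × 78 = 9594 ≡ 1 (mod 181)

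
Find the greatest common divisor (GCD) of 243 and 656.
1

Using the Euclidean algorithm:
243 = 0 × 656 + 243
656 = 2 × 243 + 170
243 = 1 × 170 + 73
170 = 2 × 73 + 24
73 = 3 × 24 + 1
24 = 24 × 1 + 0

GCD(243, 656) = 1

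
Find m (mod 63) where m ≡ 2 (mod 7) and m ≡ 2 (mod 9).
M = 7 × 9 = 63. M₁ = 9, y₁ ≡ 4 (mod 7). M₂ = 7, y₂ ≡ 4 (mod 9). m = 2×9×4 + 2×7×4 ≡ 2 (mod 63)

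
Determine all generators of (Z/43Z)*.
Primitive roots mod 43: {3, 5, 12, 18, 19, 20, 26, 28, 29, 30, 33, 34}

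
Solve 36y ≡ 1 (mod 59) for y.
41

Using Extended Euclidean Algorithm:
gcd(36, 59) = 1
Bezout coefficients: 36 × -18 + 59 × 11 = 1
So 36 × -18 ≡ 1 (mod 59)
The inverse is -18 mod 59 = 41
Verification: 36 × 41 = 1476 = 25 × 59 + 1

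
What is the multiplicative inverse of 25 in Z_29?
7

Using Extended Euclidean Algorithm:
gcd(25, 29) = 1
Bezout coefficients: 25 × 7 + 29 × -6 = 1
So 25 × 7 ≡ 1 (mod 29)
The inverse is 7 mod 29 = 7
Verification: 25 × 7 = 175 = 6 × 29 + 1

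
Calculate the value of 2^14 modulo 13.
Using Fermat: 2^{12} ≡ 1 (mod 13). 14 ≡ 2 (mod 12). So 2^{14} ≡ 2^{2} ≡ 4 (mod 13)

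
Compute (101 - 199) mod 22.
12

(101 - 199) = -98
-98 mod 22 = 12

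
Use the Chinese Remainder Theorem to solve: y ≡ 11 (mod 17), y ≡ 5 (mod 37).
79

Using the Chinese Remainder Theorem:
M = product of moduli = 629
For equation 1: M_1 = 37, 37 ≡ 3 (mod 17), inverse of 37 mod 17 is 6 (check: 3 × 6 = 18 ≡ 1 (mod 17))
For equation 2: M_2 = 17, 17 ≡ 17 (mod 37), inverse of 17 mod 37 is 24 (check: 17 × 24 = 408 ≡ 1 (mod 37))
Combine: y ≡ Σ r_i×M_i×(M_i⁻¹ mod m_i) = 11×37×6 + 5×17×24 = 2442 + 2040 = 4482
4482 mod 629 = 79
y ≡ 79 (mod 629)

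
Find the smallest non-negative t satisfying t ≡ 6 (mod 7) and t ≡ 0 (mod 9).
M = 7 × 9 = 63. M₁ = 9, y₁ ≡ 4 (mod 7). M₂ = 7, y₂ ≡ 4 (mod 9). t = 6×9×4 + 0×7×4 ≡ 27 (mod 63)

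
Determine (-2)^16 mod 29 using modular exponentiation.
Using repeated squaring. (-2) ≡ 27 (mod 29). 16 = 16 (binary 10000). Repeated squaring mod 29: 27^1 ≡ 27; 27^2 ≡ 27² = 729 ≡ 4; 27^4 ≡ 4² = 16 ≡ 16; 27^8 ≡ 16² = 256 ≡ 24; 27^16 ≡ 24² = 576 ≡ 25. So (-2)^16 ≡ 25 (mod 29).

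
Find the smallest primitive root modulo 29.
2

A primitive root g modulo p has order p-1 = 28
Prime divisors of 28: [2, 7]
g is a primitive root iff g^(28/q) ≢ 1 (mod 29) for each prime divisor q
Testing small values:
  g = 2: 2^14 ≡ 28, 2^4 ≡ 16 (mod 29) → none is 1, primitive root!
The smallest primitive root is 2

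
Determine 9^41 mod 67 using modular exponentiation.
Using repeated squaring. 41 = 32 + 8 + 1 (binary 101001). Repeated squaring mod 67: 9^1 ≡ 9; 9^2 ≡ 9² = 81 ≡ 14; 9^4 ≡ 14² = 196 ≡ 62; 9^8 ≡ 62² = 3844 ≡ 25; 9^16 ≡ 25² = 625 ≡ 22; 9^32 ≡ 22² = 484 ≡ 15. Multiply: 9^41 = 9^32 × 9^8 × 9^1 ≡ 15 × 25 × 9 (mod 67): 15 × 25 = 375 ≡ 40; 40 × 9 = 360 ≡ 25. So 9^41 ≡ 25 (mod 67).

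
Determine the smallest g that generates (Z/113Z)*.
3

A primitive root g modulo p has order p-1 = 112
Prime divisors of 112: [2, 7]
g is a primitive root iff g^(112/q) ≢ 1 (mod 113) for each prime divisor q
Testing small values:
  g = 2: 2^56 ≡ 1, 2^16 ≡ 109 (mod 113) → 2^56 ≡ 1, not primitive root
  g = 3: 3^56 ≡ 112, 3^16 ≡ 49 (mod 113) → none is 1, primitive root!
The smallest primitive root is 3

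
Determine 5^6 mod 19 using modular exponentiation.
6 = 4 + 2 (binary 110). Repeated squaring mod 19: 5^1 ≡ 5; 5^2 ≡ 5² = 25 ≡ 6; 5^4 ≡ 6² = 36 ≡ 17. Multiply: 5^6 = 5^4 × 5^2 ≡ 17 × 6 (mod 19): 17 × 6 = 102 ≡ 7. So 5^6 ≡ 7 (mod 19).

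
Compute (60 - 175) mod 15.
5

(60 - 175) = -115
-115 mod 15 = 5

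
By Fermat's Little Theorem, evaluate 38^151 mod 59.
By Fermat: 38^{58} ≡ 1 (mod 59). 151 = 2×58 + 35. So 38^{151} ≡ 38^{35} ≡ 55 (mod 59)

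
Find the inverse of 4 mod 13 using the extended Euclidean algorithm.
Extended GCD: 4(-3) + 13(1) = 1. So 4^(-1) ≡ 10 ≡ 10 (mod 13). Verify: 4 × 10 = 40 ≡ 1 (mod 13)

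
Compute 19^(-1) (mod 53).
14

Using Extended Euclidean Algorithm:
gcd(19, 53) = 1
Bezout coefficients: 19 × 14 + 53 × -5 = 1
So 19 × 14 ≡ 1 (mod 53)
The inverse is 14 mod 53 = 14
Verification: 19 × 14 = 266 = 5 × 53 + 1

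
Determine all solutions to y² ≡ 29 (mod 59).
The square roots of 29 mod 59 are 41 and 18. Verify: 41² = 1681 ≡ 29 (mod 59)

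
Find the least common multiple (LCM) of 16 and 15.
240

First find GCD(16, 15) using the Euclidean algorithm:
16 = 1 × 15 + 1
15 = 15 × 1 + 0
GCD(16, 15) = 1

LCM formula: LCM(a, b) = (a × b) / GCD(a, b)
LCM(16, 15) = (16 × 15) / 1
LCM(16, 15) = 240 / 1
LCM(16, 15) = 240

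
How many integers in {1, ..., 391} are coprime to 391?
352

Prime factorization: 391 = 17 × 23
Using the formula φ(n) = n × Π(1 - 1/p) for each prime factor p:
φ(391) = 391 × (1 - 1/17) × (1 - 1/23)
φ(391) = 352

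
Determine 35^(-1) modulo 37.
35^(-1) ≡ 18 (mod 37). Verification: 35 × 18 = 630 ≡ 1 (mod 37)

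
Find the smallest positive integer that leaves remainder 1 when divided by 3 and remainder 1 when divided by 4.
M = 3 × 4 = 12. M₁ = 4, y₁ ≡ 1 (mod 3). M₂ = 3, y₂ ≡ 3 (mod 4). n = 1×4×1 + 1×3×3 ≡ 1 (mod 12). The smallest positive such number is 1.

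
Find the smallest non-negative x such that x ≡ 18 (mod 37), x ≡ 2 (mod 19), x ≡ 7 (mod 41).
2016

Using the Chinese Remainder Theorem:
M = product of moduli = 28823
For equation 1: M_1 = 779, 779 ≡ 2 (mod 37), inverse of 779 mod 37 is 19 (check: 2 × 19 = 38 ≡ 1 (mod 37))
For equation 2: M_2 = 1517, 1517 ≡ 16 (mod 19), inverse of 1517 mod 19 is 6 (check: 16 × 6 = 96 ≡ 1 (mod 19))
For equation 3: M_3 = 703, 703 ≡ 6 (mod 41), inverse of 703 mod 41 is 7 (check: 6 × 7 = 42 ≡ 1 (mod 41))
Combine: x ≡ Σ r_i×M_i×(M_i⁻¹ mod m_i) = 18×779×19 + 2×1517×6 + 7×703×7 = 266418 + 18204 + 34447 = 319069
319069 mod 28823 = 2016
x ≡ 2016 (mod 28823)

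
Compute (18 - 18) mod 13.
0

(18 - 18) = 0
0 mod 13 = 0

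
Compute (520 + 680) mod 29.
11

(520 + 680) = 1200
1200 mod 29 = 11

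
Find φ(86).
42

Prime factorization: 86 = 2 × 43
Using the formula φ(n) = n × Π(1 - 1/p) for each prime factor p:
φ(86) = 86 × (1 - 1/2) × (1 - 1/43)
φ(86) = 42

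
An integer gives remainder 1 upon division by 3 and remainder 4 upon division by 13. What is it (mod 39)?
M = 3 × 13 = 39. M₁ = 13, y₁ ≡ 1 (mod 3). M₂ = 3, y₂ ≡ 9 (mod 13). z = 1×13×1 + 4×3×9 ≡ 4 (mod 39). The smallest positive such number is 4.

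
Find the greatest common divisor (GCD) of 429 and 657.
3

Using the Euclidean algorithm:
429 = 0 × 657 + 429
657 = 1 × 429 + 228
429 = 1 × 228 + 201
228 = 1 × 201 + 27
201 = 7 × 27 + 12
27 = 2 × 12 + 3
12 = 4 × 3 + 0

GCD(429, 657) = 3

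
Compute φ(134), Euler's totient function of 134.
66

Prime factorization: 134 = 2 × 67
Using the formula φ(n) = n × Π(1 - 1/p) for each prime factor p:
φ(134) = 134 × (1 - 1/2) × (1 - 1/67)
φ(134) = 66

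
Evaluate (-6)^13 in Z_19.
Using repeated squaring. (-6) ≡ 13 (mod 19). 13 = 8 + 4 + 1 (binary 1101). Repeated squaring mod 19: 13^1 ≡ 13; 13^2 ≡ 13² = 169 ≡ 17; 13^4 ≡ 17² = 289 ≡ 4; 13^8 ≡ 4² = 16 ≡ 16. Multiply: (-6)^13 ≡ 13^8 × 13^4 × 13^1 ≡ 16 × 4 × 13 (mod 19): 16 × 4 = 64 ≡ 7; 7 × 13 = 91 ≡ 15. So (-6)^13 ≡ 15 (mod 19).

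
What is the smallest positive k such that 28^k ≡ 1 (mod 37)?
Powers of 28 mod 37: 28^1≡28, 28^2≡7, 28^3≡11, 28^4≡12, 28^5≡3, 28^6≡10, 28^7≡21, 28^8≡33, 28^9≡36, 28^10≡9, 28^11≡30, 28^12≡26, 28^13≡25, 28^14≡34, 28^15≡27, 28^16≡16, 28^17≡4, 28^18≡1. Order = 18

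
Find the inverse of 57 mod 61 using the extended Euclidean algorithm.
Extended GCD: 57(15) + 61(-14) = 1. So 57^(-1) ≡ 15 ≡ 15 (mod 61). Verify: 57 × 15 = 855 ≡ 1 (mod 61)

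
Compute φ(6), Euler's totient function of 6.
2

Prime factorization: 6 = 2 × 3
Using the formula φ(n) = n × Π(1 - 1/p) for each prime factor p:
φ(6) = 6 × (1 - 1/2) × (1 - 1/3)
φ(6) = 2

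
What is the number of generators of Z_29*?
Number of primitive roots mod 29 = φ(28) = 12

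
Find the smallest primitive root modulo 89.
p - 1 = 88 has prime divisors 2, 11. h is a primitive root mod 89 iff h^(88/q) ≢ 1 (mod 89) for each such q.
h = 2: 2^44 ≡ 1, 2^8 ≡ 78 (mod 89); 2^44 ≡ 1, so not a primitive root.
h = 3: 3^44 ≡ 88, 3^8 ≡ 64 (mod 89); none is 1, so 3 has order 88 and is a primitive root.
The smallest primitive root mod 89 is g = 3.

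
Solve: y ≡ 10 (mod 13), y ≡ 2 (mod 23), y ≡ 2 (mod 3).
M = 13 × 23 × 3 = 897. M₁ = 69, y₁ ≡ 10 (mod 13). M₂ = 39, y₂ ≡ 13 (mod 23). M₃ = 299, y₃ ≡ 2 (mod 3). y = 10×69×10 + 2×39×13 + 2×299×2 ≡ 140 (mod 897)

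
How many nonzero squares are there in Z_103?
For prime 103, there are (p-1)/2 = (103-1)/2 = 51 quadratic residues (excluding 0).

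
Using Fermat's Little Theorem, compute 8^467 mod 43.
By Fermat: 8^{42} ≡ 1 (mod 43). 467 ≡ 5 (mod 42). So 8^{467} ≡ 8^{5} ≡ 2 (mod 43)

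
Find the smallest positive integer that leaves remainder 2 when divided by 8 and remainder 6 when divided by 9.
M = 8 × 9 = 72. M₁ = 9, y₁ ≡ 1 (mod 8). M₂ = 8, y₂ ≡ 8 (mod 9). y = 2×9×1 + 6×8×8 ≡ 42 (mod 72). The smallest positive such number is 42.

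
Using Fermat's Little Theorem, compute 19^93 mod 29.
By Fermat: 19^{28} ≡ 1 (mod 29). 93 = 3×28 + 9. So 19^{93} ≡ 19^{9} ≡ 11 (mod 29)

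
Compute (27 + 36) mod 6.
3

(27 + 36) = 63
63 mod 6 = 3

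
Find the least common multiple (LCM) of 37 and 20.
740

First find GCD(37, 20) using the Euclidean algorithm:
37 = 1 × 20 + 17
20 = 1 × 17 + 3
17 = 5 × 3 + 2
3 = 1 × 2 + 1
2 = 2 × 1 + 0
GCD(37, 20) = 1

LCM formula: LCM(a, b) = (a × b) / GCD(a, b)
LCM(37, 20) = (37 × 20) / 1
LCM(37, 20) = 740 / 1
LCM(37, 20) = 740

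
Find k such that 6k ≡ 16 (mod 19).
9

Since gcd(6, 19) = 1 divides 16, a solution exists.
Multiply both sides by the inverse of 6 mod 19:
  6^(-1) mod 19 = 16
  x ≡ 16 × 16 ≡ 256 ≡ 9 (mod 19)
Verification: 6 × 9 = 54 = 2 × 19 + 16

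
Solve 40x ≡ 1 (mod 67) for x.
40^(-1) ≡ 62 (mod 67). Verification: 40 × 62 = 2480 ≡ 1 (mod 67)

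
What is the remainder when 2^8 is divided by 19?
8 = 8 (binary 1000). Repeated squaring mod 19: 2^1 ≡ 2; 2^2 ≡ 2² = 4 ≡ 4; 2^4 ≡ 4² = 16 ≡ 16; 2^8 ≡ 16² = 256 ≡ 9. So 2^8 ≡ 9 (mod 19).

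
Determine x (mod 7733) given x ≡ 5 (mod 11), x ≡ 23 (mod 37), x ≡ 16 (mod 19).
1688

Using the Chinese Remainder Theorem:
M = product of moduli = 7733
For equation 1: M_1 = 703, 703 ≡ 10 (mod 11), inverse of 703 mod 11 is 10 (check: 10 × 10 = 100 ≡ 1 (mod 11))
For equation 2: M_2 = 209, 209 ≡ 24 (mod 37), inverse of 209 mod 37 is 17 (check: 24 × 17 = 408 ≡ 1 (mod 37))
For equation 3: M_3 = 407, 407 ≡ 8 (mod 19), inverse of 407 mod 19 is 12 (check: 8 × 12 = 96 ≡ 1 (mod 19))
Combine: x ≡ Σ r_i×M_i×(M_i⁻¹ mod m_i) = 5×703×10 + 23×209×17 + 16×407×12 = 35150 + 81719 + 78144 = 195013
195013 mod 7733 = 1688
x ≡ 1688 (mod 7733)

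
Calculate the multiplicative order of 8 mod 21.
Powers of 8 mod 21: 8^1≡8, 8^2≡1. Order = 2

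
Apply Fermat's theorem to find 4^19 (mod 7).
By Fermat: 4^{6} ≡ 1 (mod 7). 19 = 3×6 + 1. So 4^{19} ≡ 4^{1} ≡ 4 (mod 7)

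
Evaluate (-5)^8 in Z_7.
(-5) ≡ 2 (mod 7). 8 = 8 (binary 1000). Repeated squaring mod 7: 2^1 ≡ 2; 2^2 ≡ 2² = 4 ≡ 4; 2^4 ≡ 4² = 16 ≡ 2; 2^8 ≡ 2² = 4 ≡ 4. So (-5)^8 ≡ 4 (mod 7).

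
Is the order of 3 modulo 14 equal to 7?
No, the actual order is 6, not 7.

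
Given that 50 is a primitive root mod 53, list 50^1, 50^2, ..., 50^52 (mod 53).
g^1, g^2, ..., g^{52} mod 53: {50, 9, 26, 28, 22, 40, 39, 42, 33, 7, 32, 10, 23, 37, 48, 15, 8, 29, 19, 49, 12, 17, 2, 47, 18, 52, 3, 44, 27, 25, 31, 13, 14, 11, 20, 46, 21, 43, 30, 16, 5, 38, 45, 24, 34, 4, 41, 36, 51, 6, 35, 1}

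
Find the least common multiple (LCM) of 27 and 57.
513

First find GCD(27, 57) using the Euclidean algorithm:
27 = 0 × 57 + 27
57 = 2 × 27 + 3
27 = 9 × 3 + 0
GCD(27, 57) = 3

LCM formula: LCM(a, b) = (a × b) / GCD(a, b)
LCM(27, 57) = (27 × 57) / 3
LCM(27, 57) = 1539 / 3
LCM(27, 57) = 513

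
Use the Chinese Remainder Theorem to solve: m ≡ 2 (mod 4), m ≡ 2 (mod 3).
M = 4 × 3 = 12. M₁ = 3, y₁ ≡ 3 (mod 4). M₂ = 4, y₂ ≡ 1 (mod 3). m = 2×3×3 + 2×4×1 ≡ 2 (mod 12)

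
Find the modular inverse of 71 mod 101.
71^(-1) ≡ 37 (mod 101). Verification: 71 × 37 = 2627 ≡ 1 (mod 101)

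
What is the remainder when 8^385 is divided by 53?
Using Fermat: 8^{52} ≡ 1 (mod 53). 385 ≡ 21 (mod 52). So 8^{385} ≡ 8^{21} ≡ 34 (mod 53)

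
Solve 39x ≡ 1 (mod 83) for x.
66

Using Extended Euclidean Algorithm:
gcd(39, 83) = 1
Bezout coefficients: 39 × -17 + 83 × 8 = 1
So 39 × -17 ≡ 1 (mod 83)
The inverse is -17 mod 83 = 66
Verification: 39 × 66 = 2574 = 31 × 83 + 1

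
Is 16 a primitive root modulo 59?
No

To verify, check if 16^(58/q) ≢ 1 (mod 59) for each prime divisor q of 58
Divisors of 58 = 58: [1, 2, 29, 58]
  16^(58/2) = 16^29 ≡ 1 (mod 59)
  16^(58/29) = 16^2 ≡ 20 (mod 59)
Conclusion: 16 is not a primitive root modulo 59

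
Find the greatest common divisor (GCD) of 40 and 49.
1

Using the Euclidean algorithm:
40 = 0 × 49 + 40
49 = 1 × 40 + 9
40 = 4 × 9 + 4
9 = 2 × 4 + 1
4 = 4 × 1 + 0

GCD(40, 49) = 1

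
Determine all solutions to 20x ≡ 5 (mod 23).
6

Since gcd(20, 23) = 1 divides 5, a solution exists.
Multiply both sides by the inverse of 20 mod 23:
  20^(-1) mod 23 = 15
  x ≡ 15 × 5 ≡ 75 ≡ 6 (mod 23)
Verification: 20 × 6 = 120 = 5 × 23 + 5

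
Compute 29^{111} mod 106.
17

Using successive squaring:
Binary expansion of 111: 1101111
Powers of 29 mod 106 (each is the square of the previous):
  29^1 ≡ 29 (mod 106)
  29^2 ≡ 29² = 841 ≡ 99 (mod 106)
  29^4 ≡ 99² = 9801 ≡ 49 (mod 106)
  29^8 ≡ 49² = 2401 ≡ 69 (mod 106)
  29^16 ≡ 69² = 4761 ≡ 97 (mod 106)
  29^32 ≡ 97² = 9409 ≡ 81 (mod 106)
  29^64 ≡ 81² = 6561 ≡ 95 (mod 106)
111 = 64 + 32 + 8 + 4 + 2 + 1, so 29^111 = 29^64 × 29^32 × 29^8 × 29^4 × 29^2 × 29^1 ≡ 95 × 81 × 69 × 49 × 99 × 29 (mod 106)
Multiplying step by step:
  95 × 81 = 7695 ≡ 63 (mod 106)
  63 × 69 = 4347 ≡ 1 (mod 106)
  1 × 49 = 49 ≡ 49 (mod 106)
  49 × 99 = 4851 ≡ 81 (mod 106)
  81 × 29 = 2349 ≡ 17 (mod 106)
Result: 29^111 ≡ 17 (mod 106)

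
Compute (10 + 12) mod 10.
2

(10 + 12) = 22
22 mod 10 = 2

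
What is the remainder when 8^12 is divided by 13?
Using Fermat: 8^{12} ≡ 1 (mod 13). 12 ≡ 0 (mod 12). So 8^{12} ≡ 8^{0} ≡ 1 (mod 13)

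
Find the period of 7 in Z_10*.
Powers of 7 mod 10: 7^1≡7, 7^2≡9, 7^3≡3, 7^4≡1. Order = 4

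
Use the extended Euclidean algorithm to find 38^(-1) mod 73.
Extended GCD: 38(25) + 73(-13) = 1. So 38^(-1) ≡ 25 ≡ 25 (mod 73). Verify: 38 × 25 = 950 ≡ 1 (mod 73)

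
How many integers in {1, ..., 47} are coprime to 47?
46

Prime factorization: 47 = 47
Using the formula φ(n) = n × Π(1 - 1/p) for each prime factor p:
φ(47) = 47 × (1 - 1/47)
φ(47) = 46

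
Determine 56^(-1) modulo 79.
56^(-1) ≡ 24 (mod 79). Verification: 56 × 24 = 1344 ≡ 1 (mod 79)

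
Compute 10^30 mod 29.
Using Fermat: 10^{28} ≡ 1 (mod 29). 30 ≡ 2 (mod 28). So 10^{30} ≡ 10^{2} ≡ 13 (mod 29)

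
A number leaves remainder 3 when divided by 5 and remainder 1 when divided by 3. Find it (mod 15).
M = 5 × 3 = 15. M₁ = 3, y₁ ≡ 2 (mod 5). M₂ = 5, y₂ ≡ 2 (mod 3). n = 3×3×2 + 1×5×2 ≡ 13 (mod 15)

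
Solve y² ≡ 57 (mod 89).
The square roots of 57 mod 89 are 71 and 18. Verify: 71² = 5041 ≡ 57 (mod 89)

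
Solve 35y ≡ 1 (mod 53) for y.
50

Using Extended Euclidean Algorithm:
gcd(35, 53) = 1
Bezout coefficients: 35 × -3 + 53 × 2 = 1
So 35 × -3 ≡ 1 (mod 53)
The inverse is -3 mod 53 = 50
Verification: 35 × 50 = 1750 = 33 × 53 + 1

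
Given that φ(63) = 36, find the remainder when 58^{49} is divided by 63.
By Euler: 58^{36} ≡ 1 (mod 63) since gcd(58, 63) = 1. 49 = 1×36 + 13. So 58^{49} ≡ 58^{13} ≡ 58 (mod 63)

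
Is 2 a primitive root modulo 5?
Yes

To verify, check if 2^(4/q) ≢ 1 (mod 5) for each prime divisor q of 4
Divisors of 4 = 4: [1, 2, 4]
  2^(4/2) = 2^2 ≡ 4 (mod 5)
Conclusion: 2 is a primitive root modulo 5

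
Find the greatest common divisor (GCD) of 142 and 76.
2

Using the Euclidean algorithm:
142 = 1 × 76 + 66
76 = 1 × 66 + 10
66 = 6 × 10 + 6
10 = 1 × 6 + 4
6 = 1 × 4 + 2
4 = 2 × 2 + 0

GCD(142, 76) = 2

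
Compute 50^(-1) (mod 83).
5

Using Extended Euclidean Algorithm:
gcd(50, 83) = 1
Bezout coefficients: 50 × 5 + 83 × -3 = 1
So 50 × 5 ≡ 1 (mod 83)
The inverse is 5 mod 83 = 5
Verification: 50 × 5 = 250 = 3 × 83 + 1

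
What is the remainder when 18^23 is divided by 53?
Using repeated squaring. 23 = 16 + 4 + 2 + 1 (binary 10111). Repeated squaring mod 53: 18^1 ≡ 18; 18^2 ≡ 18² = 324 ≡ 6; 18^4 ≡ 6² = 36 ≡ 36; 18^8 ≡ 36² = 1296 ≡ 24; 18^16 ≡ 24² = 576 ≡ 46. Multiply: 18^23 = 18^16 × 18^4 × 18^2 × 18^1 ≡ 46 × 36 × 6 × 18 (mod 53): 46 × 36 = 1656 ≡ 13; 13 × 6 = 78 ≡ 25; 25 × 18 = 450 ≡ 26. So 18^23 ≡ 26 (mod 53).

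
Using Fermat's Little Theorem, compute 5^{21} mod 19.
11

By Fermat's Little Theorem, a^(p-1) ≡ 1 (mod p) for prime p and gcd(a, p) = 1
Here p = 19, so 5^18 ≡ 1 (mod 19)
We can reduce the exponent: 21 mod 18 = 3
So 5^21 ≡ 5^3 (mod 19)
Computing: 5^3 mod 19 = 11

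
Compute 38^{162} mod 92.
4

Using successive squaring:
Binary expansion of 162: 10100010
Powers of 38 mod 92 (each is the square of the previous):
  38^1 ≡ 38 (mod 92)
  38^2 ≡ 38² = 1444 ≡ 64 (mod 92)
  38^4 ≡ 64² = 4096 ≡ 48 (mod 92)
  38^8 ≡ 48² = 2304 ≡ 4 (mod 92)
  38^16 ≡ 4² = 16 ≡ 16 (mod 92)
  38^32 ≡ 16² = 256 ≡ 72 (mod 92)
  38^64 ≡ 72² = 5184 ≡ 32 (mod 92)
  38^128 ≡ 32² = 1024 ≡ 12 (mod 92)
162 = 128 + 32 + 2, so 38^162 = 38^128 × 38^32 × 38^2 ≡ 12 × 72 × 64 (mod 92)
Multiplying step by step:
  12 × 72 = 864 ≡ 36 (mod 92)
  36 × 64 = 2304 ≡ 4 (mod 92)
Result: 38^162 ≡ 4 (mod 92)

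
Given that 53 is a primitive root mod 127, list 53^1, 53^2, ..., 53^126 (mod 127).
g^1, g^2, ..., g^{126} mod 127: {53, 15, 33, 98, 114, 73, 59, 79, 123, 42, 67, 122, 116, 52, 89, 18, 65, 16, 86, 113, 20, 44, 46, 25, 55, 121, 63, 37, 56, 47, 78, 70, 27, 34, 24, 2, 106, 30, 66, 69, 101, 19, 118, 31, 119, 84, 7, 117, 105, 104, 51, 36, 3, 32, 45, 99, 40, 88, 92, 50, 110, 115, 126, 74, 112, 94, 29, 13, 54, 68, 48, 4, 85, 60, 5, 11, 75, 38, 109, 62, 111, 41, 14, 107, 83, 81, 102, 72, 6, 64, 90, 71, 80, 49, 57, 100, 93, 103, 125, 21, 97, 61, 58, 26, 108, 9, 96, 8, 43, 120, 10, 22, 23, 76, 91, 124, 95, 82, 28, 87, 39, 35, 77, 17, 12, 1}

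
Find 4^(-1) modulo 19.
5

Using Extended Euclidean Algorithm:
gcd(4, 19) = 1
Bezout coefficients: 4 × 5 + 19 × -1 = 1
So 4 × 5 ≡ 1 (mod 19)
The inverse is 5 mod 19 = 5
Verification: 4 × 5 = 20 = 1 × 19 + 1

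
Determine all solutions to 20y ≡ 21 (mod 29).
17

Since gcd(20, 29) = 1 divides 21, a solution exists.
Multiply both sides by the inverse of 20 mod 29:
  20^(-1) mod 29 = 16
  x ≡ 16 × 21 ≡ 336 ≡ 17 (mod 29)
Verification: 20 × 17 = 340 = 11 × 29 + 21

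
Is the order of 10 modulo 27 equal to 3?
Yes, ord_27(10) = 3.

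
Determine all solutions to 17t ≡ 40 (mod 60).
20

Since gcd(17, 60) = 1 divides 40, a solution exists.
Multiply both sides by the inverse of 17 mod 60:
  17^(-1) mod 60 = 53
  x ≡ 53 × 40 ≡ 2120 ≡ 20 (mod 60)
Verification: 17 × 20 = 340 = 5 × 60 + 40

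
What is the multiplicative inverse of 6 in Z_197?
6^(-1) ≡ 33 (mod 197). Verification: 6 × 33 = 198 ≡ 1 (mod 197)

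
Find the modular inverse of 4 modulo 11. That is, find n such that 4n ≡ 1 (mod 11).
3

Using Extended Euclidean Algorithm:
gcd(4, 11) = 1
Bezout coefficients: 4 × 3 + 11 × -1 = 1
So 4 × 3 ≡ 1 (mod 11)
The inverse is 3 mod 11 = 3
Verification: 4 × 3 = 12 = 1 × 11 + 1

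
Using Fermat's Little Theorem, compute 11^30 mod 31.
By Fermat's Little Theorem, 11^{30} ≡ 1 (mod 31) since 31 is prime and gcd(11, 31) = 1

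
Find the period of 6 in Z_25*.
Powers of 6 mod 25: 6^1≡6, 6^2≡11, 6^3≡16, 6^4≡21, 6^5≡1. Order = 5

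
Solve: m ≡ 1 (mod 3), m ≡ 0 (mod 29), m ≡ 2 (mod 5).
M = 3 × 29 × 5 = 435. M₁ = 145, y₁ ≡ 1 (mod 3). M₂ = 15, y₂ ≡ 2 (mod 29). M₃ = 87, y₃ ≡ 3 (mod 5). m = 1×145×1 + 0×15×2 + 2×87×3 ≡ 232 (mod 435)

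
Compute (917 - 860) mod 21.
15

(917 - 860) = 57
57 mod 21 = 15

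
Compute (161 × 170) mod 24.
10

(161 × 170) = 27370
27370 mod 24 = 10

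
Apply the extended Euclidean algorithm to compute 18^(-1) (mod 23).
Extended GCD: 18(9) + 23(-7) = 1. So 18^(-1) ≡ 9 ≡ 9 (mod 23). Verify: 18 × 9 = 162 ≡ 1 (mod 23)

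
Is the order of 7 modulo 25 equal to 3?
No, the actual order is 4, not 3.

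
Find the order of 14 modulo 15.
Powers of 14 mod 15: 14^1≡14, 14^2≡1. Order = 2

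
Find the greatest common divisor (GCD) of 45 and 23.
1

Using the Euclidean algorithm:
45 = 1 × 23 + 22
23 = 1 × 22 + 1
22 = 22 × 1 + 0

GCD(45, 23) = 1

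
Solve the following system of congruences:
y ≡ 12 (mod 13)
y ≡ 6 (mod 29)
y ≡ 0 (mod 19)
5719

Using the Chinese Remainder Theorem:
M = product of moduli = 7163
For equation 1: M_1 = 551, 551 ≡ 5 (mod 13), inverse of 551 mod 13 is 8 (check: 5 × 8 = 40 ≡ 1 (mod 13))
For equation 2: M_2 = 247, 247 ≡ 15 (mod 29), inverse of 247 mod 29 is 2 (check: 15 × 2 = 30 ≡ 1 (mod 29))
For equation 3: M_3 = 377, 377 ≡ 16 (mod 19), inverse of 377 mod 19 is 6 (check: 16 × 6 = 96 ≡ 1 (mod 19))
Combine: y ≡ Σ r_i×M_i×(M_i⁻¹ mod m_i) = 12×551×8 + 6×247×2 + 0×377×6 = 52896 + 2964 + 0 = 55860
55860 mod 7163 = 5719
y ≡ 5719 (mod 7163)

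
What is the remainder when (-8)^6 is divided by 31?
(-8) ≡ 23 (mod 31). 6 = 4 + 2 (binary 110). Repeated squaring mod 31: 23^1 ≡ 23; 23^2 ≡ 23² = 529 ≡ 2; 23^4 ≡ 2² = 4 ≡ 4. Multiply: (-8)^6 ≡ 23^4 × 23^2 ≡ 4 × 2 (mod 31): 4 × 2 = 8 ≡ 8. So (-8)^6 ≡ 8 (mod 31).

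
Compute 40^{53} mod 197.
182

Using successive squaring:
Binary expansion of 53: 110101
Powers of 40 mod 197 (each is the square of the previous):
  40^1 ≡ 40 (mod 197)
  40^2 ≡ 40² = 1600 ≡ 24 (mod 197)
  40^4 ≡ 24² = 576 ≡ 182 (mod 197)
  40^8 ≡ 182² = 33124 ≡ 28 (mod 197)
  40^16 ≡ 28² = 784 ≡ 193 (mod 197)
  40^32 ≡ 193² = 37249 ≡ 16 (mod 197)
53 = 32 + 16 + 4 + 1, so 40^53 = 40^32 × 40^16 × 40^4 × 40^1 ≡ 16 × 193 × 182 × 40 (mod 197)
Multiplying step by step:
  16 × 193 = 3088 ≡ 133 (mod 197)
  133 × 182 = 24206 ≡ 172 (mod 197)
  172 × 40 = 6880 ≡ 182 (mod 197)
Result: 40^53 ≡ 182 (mod 197)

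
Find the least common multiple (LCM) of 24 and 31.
744

First find GCD(24, 31) using the Euclidean algorithm:
24 = 0 × 31 + 24
31 = 1 × 24 + 7
24 = 3 × 7 + 3
7 = 2 × 3 + 1
3 = 3 × 1 + 0
GCD(24, 31) = 1

LCM formula: LCM(a, b) = (a × b) / GCD(a, b)
LCM(24, 31) = (24 × 31) / 1
LCM(24, 31) = 744 / 1
LCM(24, 31) = 744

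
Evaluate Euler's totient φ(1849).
1806

Prime factorization: 1849 = 43^2
Using the formula φ(n) = n × Π(1 - 1/p) for each prime factor p:
φ(1849) = 1849 × (1 - 1/43)
φ(1849) = 1806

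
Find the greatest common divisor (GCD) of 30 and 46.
2

Using the Euclidean algorithm:
30 = 0 × 46 + 30
46 = 1 × 30 + 16
30 = 1 × 16 + 14
16 = 1 × 14 + 2
14 = 7 × 2 + 0

GCD(30, 46) = 2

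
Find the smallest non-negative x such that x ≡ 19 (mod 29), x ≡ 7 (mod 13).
280

Using the Chinese Remainder Theorem:
M = product of moduli = 377
For equation 1: M_1 = 13, 13 ≡ 13 (mod 29), inverse of 13 mod 29 is 9 (check: 13 × 9 = 117 ≡ 1 (mod 29))
For equation 2: M_2 = 29, 29 ≡ 3 (mod 13), inverse of 29 mod 13 is 9 (check: 3 × 9 = 27 ≡ 1 (mod 13))
Combine: x ≡ Σ r_i×M_i×(M_i⁻¹ mod m_i) = 19×13×9 + 7×29×9 = 2223 + 1827 = 4050
4050 mod 377 = 280
x ≡ 280 (mod 377)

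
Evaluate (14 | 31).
(14/31) = 14^{15} mod 31 = 1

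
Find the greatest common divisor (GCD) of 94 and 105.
1

Using the Euclidean algorithm:
94 = 0 × 105 + 94
105 = 1 × 94 + 11
94 = 8 × 11 + 6
11 = 1 × 6 + 5
6 = 1 × 5 + 1
5 = 5 × 1 + 0

GCD(94, 105) = 1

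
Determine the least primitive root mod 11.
p - 1 = 10 has prime divisors 2, 5. h is a primitive root mod 11 iff h^(10/q) ≢ 1 (mod 11) for each such q.
h = 2: 2^5 ≡ 10, 2^2 ≡ 4 (mod 11); none is 1, so 2 has order 10 and is a primitive root.
The smallest primitive root mod 11 is g = 2.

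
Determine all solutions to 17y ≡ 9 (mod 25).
2

Since gcd(17, 25) = 1 divides 9, a solution exists.
Multiply both sides by the inverse of 17 mod 25:
  17^(-1) mod 25 = 3
  x ≡ 3 × 9 ≡ 27 ≡ 2 (mod 25)
Verification: 17 × 2 = 34 = 1 × 25 + 9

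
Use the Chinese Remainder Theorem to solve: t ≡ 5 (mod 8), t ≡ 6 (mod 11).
M = 8 × 11 = 88. M₁ = 11, y₁ ≡ 3 (mod 8). M₂ = 8, y₂ ≡ 7 (mod 11). t = 5×11×3 + 6×8×7 ≡ 61 (mod 88)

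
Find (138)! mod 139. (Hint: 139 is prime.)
By Wilson's theorem, (138)! ≡ -1 ≡ 138 (mod 139)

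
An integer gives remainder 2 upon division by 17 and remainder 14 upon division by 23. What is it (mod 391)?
M = 17 × 23 = 391. M₁ = 23, y₁ ≡ 3 (mod 17). M₂ = 17, y₂ ≡ 19 (mod 23). k = 2×23×3 + 14×17×19 ≡ 359 (mod 391). The smallest positive such number is 359.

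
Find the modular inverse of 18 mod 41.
18^(-1) ≡ 16 (mod 41). Verification: 18 × 16 = 288 ≡ 1 (mod 41)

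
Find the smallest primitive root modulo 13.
2

A primitive root g modulo p has order p-1 = 12
Prime divisors of 12: [2, 3]
g is a primitive root iff g^(12/q) ≢ 1 (mod 13) for each prime divisor q
Testing small values:
  g = 2: 2^6 ≡ 12, 2^4 ≡ 3 (mod 13) → none is 1, primitive root!
The smallest primitive root is 2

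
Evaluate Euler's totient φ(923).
840

Prime factorization: 923 = 13 × 71
Using the formula φ(n) = n × Π(1 - 1/p) for each prime factor p:
φ(923) = 923 × (1 - 1/13) × (1 - 1/71)
φ(923) = 840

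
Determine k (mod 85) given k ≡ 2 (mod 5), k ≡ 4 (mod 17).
72

Using the Chinese Remainder Theorem:
M = product of moduli = 85
For equation 1: M_1 = 17, 17 ≡ 2 (mod 5), inverse of 17 mod 5 is 3 (check: 2 × 3 = 6 ≡ 1 (mod 5))
For equation 2: M_2 = 5, 5 ≡ 5 (mod 17), inverse of 5 mod 17 is 7 (check: 5 × 7 = 35 ≡ 1 (mod 17))
Combine: k ≡ Σ r_i×M_i×(M_i⁻¹ mod m_i) = 2×17×3 + 4×5×7 = 102 + 140 = 242
242 mod 85 = 72
k ≡ 72 (mod 85)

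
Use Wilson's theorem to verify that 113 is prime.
(112)! mod 113 = 112. Since this equals -1 (mod 113), Wilson confirms 113 is prime.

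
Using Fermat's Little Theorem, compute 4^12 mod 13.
By Fermat's Little Theorem, 4^{12} ≡ 1 (mod 13) since 13 is prime and gcd(4, 13) = 1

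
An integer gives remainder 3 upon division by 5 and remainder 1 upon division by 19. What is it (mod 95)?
M = 5 × 19 = 95. M₁ = 19, y₁ ≡ 4 (mod 5). M₂ = 5, y₂ ≡ 4 (mod 19). z = 3×19×4 + 1×5×4 ≡ 58 (mod 95). The smallest positive such number is 58.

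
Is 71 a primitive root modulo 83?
Yes

To verify, check if 71^(82/q) ≢ 1 (mod 83) for each prime divisor q of 82
Divisors of 82 = 82: [1, 2, 41, 82]
  71^(82/41) = 71^2 ≡ 61 (mod 83)
  71^(82/2) = 71^41 ≡ 82 (mod 83)
Conclusion: 71 is a primitive root modulo 83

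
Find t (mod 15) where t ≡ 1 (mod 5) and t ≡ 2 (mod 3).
M = 5 × 3 = 15. M₁ = 3, y₁ ≡ 2 (mod 5). M₂ = 5, y₂ ≡ 2 (mod 3). t = 1×3×2 + 2×5×2 ≡ 11 (mod 15)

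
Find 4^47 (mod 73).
Using repeated squaring. 47 = 32 + 8 + 4 + 2 + 1 (binary 101111). Repeated squaring mod 73: 4^1 ≡ 4; 4^2 ≡ 4² = 16 ≡ 16; 4^4 ≡ 16² = 256 ≡ 37; 4^8 ≡ 37² = 1369 ≡ 55; 4^16 ≡ 55² = 3025 ≡ 32; 4^32 ≡ 32² = 1024 ≡ 2. Multiply: 4^47 = 4^32 × 4^8 × 4^4 × 4^2 × 4^1 ≡ 2 × 55 × 37 × 16 × 4 (mod 73): 2 × 55 = 110 ≡ 37; 37 × 37 = 1369 ≡ 55; 55 × 16 = 880 ≡ 4; 4 × 4 = 16 ≡ 16. So 4^47 ≡ 16 (mod 73).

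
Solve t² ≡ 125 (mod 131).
The square roots of 125 mod 131 are 16 and 115. Verify: 16² = 256 ≡ 125 (mod 131)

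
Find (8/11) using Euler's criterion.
(8/11) = 8^{5} mod 11 = -1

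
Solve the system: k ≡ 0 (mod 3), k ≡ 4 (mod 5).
M = 3 × 5 = 15. M₁ = 5, y₁ ≡ 2 (mod 3). M₂ = 3, y₂ ≡ 2 (mod 5). k = 0×5×2 + 4×3×2 ≡ 9 (mod 15)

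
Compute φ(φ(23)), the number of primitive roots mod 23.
Number of primitive roots mod 23 = φ(22) = 10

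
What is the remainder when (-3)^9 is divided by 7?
(-3) ≡ 4 (mod 7). 9 = 8 + 1 (binary 1001). Repeated squaring mod 7: 4^1 ≡ 4; 4^2 ≡ 4² = 16 ≡ 2; 4^4 ≡ 2² = 4 ≡ 4; 4^8 ≡ 4² = 16 ≡ 2. Multiply: (-3)^9 ≡ 4^8 × 4^1 ≡ 2 × 4 (mod 7): 2 × 4 = 8 ≡ 1. So (-3)^9 ≡ 1 (mod 7).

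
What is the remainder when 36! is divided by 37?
By Wilson's theorem, (36)! ≡ -1 ≡ 36 (mod 37)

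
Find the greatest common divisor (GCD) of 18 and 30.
6

Using the Euclidean algorithm:
18 = 0 × 30 + 18
30 = 1 × 18 + 12
18 = 1 × 12 + 6
12 = 2 × 6 + 0

GCD(18, 30) = 6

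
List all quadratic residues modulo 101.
QRs mod 101: {1, 4, 5, 6, 9, 13, 14, 16, 17, 19, 20, 21, 22, 23, 24, 25, 30, 31, 33, 36, 37, 43, 45, 47, 49, 52, 54, 56, 58, 64, 65, 68, 70, 71, 76, 77, 78, 79, 80, 81, 82, 84, 85, 87, 88, 92, 95, 96, 97, 100}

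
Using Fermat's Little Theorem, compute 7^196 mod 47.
By Fermat: 7^{46} ≡ 1 (mod 47). 196 = 4×46 + 12. So 7^{196} ≡ 7^{12} ≡ 17 (mod 47)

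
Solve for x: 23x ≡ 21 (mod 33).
21

Since gcd(23, 33) = 1 divides 21, a solution exists.
Multiply both sides by the inverse of 23 mod 33:
  23^(-1) mod 33 = 23
  x ≡ 23 × 21 ≡ 483 ≡ 21 (mod 33)
Verification: 23 × 21 = 483 = 14 × 33 + 21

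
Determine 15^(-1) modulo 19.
15^(-1) ≡ 14 (mod 19). Verification: 15 × 14 = 210 ≡ 1 (mod 19)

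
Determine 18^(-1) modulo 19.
18^(-1) ≡ 18 (mod 19). Verification: 18 × 18 = 324 ≡ 1 (mod 19)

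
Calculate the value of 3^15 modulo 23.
Using repeated squaring. 15 = 8 + 4 + 2 + 1 (binary 1111). Repeated squaring mod 23: 3^1 ≡ 3; 3^2 ≡ 3² = 9 ≡ 9; 3^4 ≡ 9² = 81 ≡ 12; 3^8 ≡ 12² = 144 ≡ 6. Multiply: 3^15 = 3^8 × 3^4 × 3^2 × 3^1 ≡ 6 × 12 × 9 × 3 (mod 23): 6 × 12 = 72 ≡ 3; 3 × 9 = 27 ≡ 4; 4 × 3 = 12 ≡ 12. So 3^15 ≡ 12 (mod 23).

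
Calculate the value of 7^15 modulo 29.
Using repeated squaring. 15 = 8 + 4 + 2 + 1 (binary 1111). Repeated squaring mod 29: 7^1 ≡ 7; 7^2 ≡ 7² = 49 ≡ 20; 7^4 ≡ 20² = 400 ≡ 23; 7^8 ≡ 23² = 529 ≡ 7. Multiply: 7^15 = 7^8 × 7^4 × 7^2 × 7^1 ≡ 7 × 23 × 20 × 7 (mod 29): 7 × 23 = 161 ≡ 16; 16 × 20 = 320 ≡ 1; 1 × 7 = 7 ≡ 7. So 7^15 ≡ 7 (mod 29).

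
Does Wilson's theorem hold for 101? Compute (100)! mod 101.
(100)! mod 101 = 100. Since this equals -1 (mod 101), Wilson confirms 101 is prime.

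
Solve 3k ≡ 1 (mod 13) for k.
3^(-1) ≡ 9 (mod 13). Verification: 3 × 9 = 27 ≡ 1 (mod 13)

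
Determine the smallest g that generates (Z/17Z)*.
3

A primitive root g modulo p has order p-1 = 16
Prime divisors of 16: [2]
g is a primitive root iff g^(16/q) ≢ 1 (mod 17) for each prime divisor q
Testing small values:
  g = 2: 2^8 ≡ 1 (mod 17) → 2^8 ≡ 1, not primitive root
  g = 3: 3^8 ≡ 16 (mod 17) → none is 1, primitive root!
The smallest primitive root is 3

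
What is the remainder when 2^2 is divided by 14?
2 = 2 (binary 10). Repeated squaring mod 14: 2^1 ≡ 2; 2^2 ≡ 2² = 4 ≡ 4. So 2^2 ≡ 4 (mod 14).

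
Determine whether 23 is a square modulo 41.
By Euler's criterion: 23^{20} ≡ 1 (mod 41). Since this equals 1, 23 is a QR.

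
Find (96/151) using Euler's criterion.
(96/151) = 96^{75} mod 151 = -1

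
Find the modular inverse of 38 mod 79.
38^(-1) ≡ 52 (mod 79). Verification: 38 × 52 = 1976 ≡ 1 (mod 79)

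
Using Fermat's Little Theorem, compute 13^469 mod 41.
By Fermat: 13^{40} ≡ 1 (mod 41). 469 ≡ 29 (mod 40). So 13^{469} ≡ 13^{29} ≡ 34 (mod 41)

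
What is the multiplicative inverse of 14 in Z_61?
48

Using Extended Euclidean Algorithm:
gcd(14, 61) = 1
Bezout coefficients: 14 × -13 + 61 × 3 = 1
So 14 × -13 ≡ 1 (mod 61)
The inverse is -13 mod 61 = 48
Verification: 14 × 48 = 672 = 11 × 61 + 1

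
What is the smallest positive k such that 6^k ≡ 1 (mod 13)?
Powers of 6 mod 13: 6^1≡6, 6^2≡10, 6^3≡8, 6^4≡9, 6^5≡2, 6^6≡12, 6^7≡7, 6^8≡3, 6^9≡5, 6^10≡4, 6^11≡11, 6^12≡1. Order = 12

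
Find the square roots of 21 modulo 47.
The square roots of 21 mod 47 are 16 and 31. Verify: 16² = 256 ≡ 21 (mod 47)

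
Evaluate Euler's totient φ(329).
276

Prime factorization: 329 = 7 × 47
Using the formula φ(n) = n × Π(1 - 1/p) for each prime factor p:
φ(329) = 329 × (1 - 1/7) × (1 - 1/47)
φ(329) = 276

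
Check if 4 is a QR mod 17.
By Euler's criterion: 4^{8} ≡ 1 (mod 17). Since this equals 1, 4 is a QR.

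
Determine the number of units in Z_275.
200

Prime factorization: 275 = 5^2 × 11
Using the formula φ(n) = n × Π(1 - 1/p) for each prime factor p:
φ(275) = 275 × (1 - 1/5) × (1 - 1/11)
φ(275) = 200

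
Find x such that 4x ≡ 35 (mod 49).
21

Since gcd(4, 49) = 1 divides 35, a solution exists.
Multiply both sides by the inverse of 4 mod 49:
  4^(-1) mod 49 = 37
  x ≡ 37 × 35 ≡ 1295 ≡ 21 (mod 49)
Verification: 4 × 21 = 84 = 1 × 49 + 35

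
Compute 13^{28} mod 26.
13

Using successive squaring:
Binary expansion of 28: 11100
Powers of 13 mod 26 (each is the square of the previous):
  13^1 ≡ 13 (mod 26)
  13^2 ≡ 13² = 169 ≡ 13 (mod 26)
  13^4 ≡ 13² = 169 ≡ 13 (mod 26)
  13^8 ≡ 13² = 169 ≡ 13 (mod 26)
  13^16 ≡ 13² = 169 ≡ 13 (mod 26)
28 = 16 + 8 + 4, so 13^28 = 13^16 × 13^8 × 13^4 ≡ 13 × 13 × 13 (mod 26)
Multiplying step by step:
  13 × 13 = 169 ≡ 13 (mod 26)
  13 × 13 = 169 ≡ 13 (mod 26)
Result: 13^28 ≡ 13 (mod 26)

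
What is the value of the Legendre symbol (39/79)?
(39/79) = 39^{39} mod 79 = -1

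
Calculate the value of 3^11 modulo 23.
Using repeated squaring. 11 = 8 + 2 + 1 (binary 1011). Repeated squaring mod 23: 3^1 ≡ 3; 3^2 ≡ 3² = 9 ≡ 9; 3^4 ≡ 9² = 81 ≡ 12; 3^8 ≡ 12² = 144 ≡ 6. Multiply: 3^11 = 3^8 × 3^2 × 3^1 ≡ 6 × 9 × 3 (mod 23): 6 × 9 = 54 ≡ 8; 8 × 3 = 24 ≡ 1. So 3^11 ≡ 1 (mod 23).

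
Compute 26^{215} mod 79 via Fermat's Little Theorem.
42

By Fermat's Little Theorem, a^(p-1) ≡ 1 (mod p) for prime p and gcd(a, p) = 1
Here p = 79, so 26^78 ≡ 1 (mod 79)
We can reduce the exponent: 215 mod 78 = 59
So 26^215 ≡ 26^59 (mod 79)
Computing: 26^59 mod 79 = 42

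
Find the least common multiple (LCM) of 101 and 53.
5353

First find GCD(101, 53) using the Euclidean algorithm:
101 = 1 × 53 + 48
53 = 1 × 48 + 5
48 = 9 × 5 + 3
5 = 1 × 3 + 2
3 = 1 × 2 + 1
2 = 2 × 1 + 0
GCD(101, 53) = 1

LCM formula: LCM(a, b) = (a × b) / GCD(a, b)
LCM(101, 53) = (101 × 53) / 1
LCM(101, 53) = 5353 / 1
LCM(101, 53) = 5353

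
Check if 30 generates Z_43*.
p - 1 = 42 has prime divisors 2, 3, 7. Check 30^(42/q) mod 43 for each: 30^(42/2) = 30^21 ≡ 42, 30^(42/3) = 30^14 ≡ 6, 30^(42/7) = 30^6 ≡ 16 (mod 43). None of these is 1, so 30 has order 42 = φ(43), so it is a primitive root mod 43.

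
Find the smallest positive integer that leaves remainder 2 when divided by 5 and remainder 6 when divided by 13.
M = 5 × 13 = 65. M₁ = 13, y₁ ≡ 2 (mod 5). M₂ = 5, y₂ ≡ 8 (mod 13). m = 2×13×2 + 6×5×8 ≡ 32 (mod 65). The smallest positive such number is 32.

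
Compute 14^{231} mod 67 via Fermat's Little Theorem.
1

By Fermat's Little Theorem, a^(p-1) ≡ 1 (mod p) for prime p and gcd(a, p) = 1
Here p = 67, so 14^66 ≡ 1 (mod 67)
We can reduce the exponent: 231 mod 66 = 33
So 14^231 ≡ 14^33 (mod 67)
Computing: 14^33 mod 67 = 1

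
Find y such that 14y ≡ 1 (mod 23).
14^(-1) ≡ 5 (mod 23). Verification: 14 × 5 = 70 ≡ 1 (mod 23)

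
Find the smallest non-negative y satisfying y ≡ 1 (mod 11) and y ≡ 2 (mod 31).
M = 11 × 31 = 341. M₁ = 31, y₁ ≡ 5 (mod 11). M₂ = 11, y₂ ≡ 17 (mod 31). y = 1×31×5 + 2×11×17 ≡ 188 (mod 341)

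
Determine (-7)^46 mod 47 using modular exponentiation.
Using Fermat: (-7)^{46} ≡ 1 (mod 47). 46 ≡ 0 (mod 46). So (-7)^{46} ≡ (-7)^{0} ≡ 1 (mod 47)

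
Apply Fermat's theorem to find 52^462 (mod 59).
By Fermat: 52^{58} ≡ 1 (mod 59). 462 = 7×58 + 56. So 52^{462} ≡ 52^{56} ≡ 53 (mod 59)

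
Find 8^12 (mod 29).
Using repeated squaring. 12 = 8 + 4 (binary 1100). Repeated squaring mod 29: 8^1 ≡ 8; 8^2 ≡ 8² = 64 ≡ 6; 8^4 ≡ 6² = 36 ≡ 7; 8^8 ≡ 7² = 49 ≡ 20. Multiply: 8^12 = 8^8 × 8^4 ≡ 20 × 7 (mod 29): 20 × 7 = 140 ≡ 24. So 8^12 ≡ 24 (mod 29).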